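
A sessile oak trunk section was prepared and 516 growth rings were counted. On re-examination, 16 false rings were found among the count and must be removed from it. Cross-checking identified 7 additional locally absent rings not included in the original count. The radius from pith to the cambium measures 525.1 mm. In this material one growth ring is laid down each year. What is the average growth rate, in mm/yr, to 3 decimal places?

1.036 mm/yr

After corrections the count is 516 − 16 + 7 = 507 growth rings.
Mean rate = 525.1 mm / 507 years ≈ 1.036 mm/yr.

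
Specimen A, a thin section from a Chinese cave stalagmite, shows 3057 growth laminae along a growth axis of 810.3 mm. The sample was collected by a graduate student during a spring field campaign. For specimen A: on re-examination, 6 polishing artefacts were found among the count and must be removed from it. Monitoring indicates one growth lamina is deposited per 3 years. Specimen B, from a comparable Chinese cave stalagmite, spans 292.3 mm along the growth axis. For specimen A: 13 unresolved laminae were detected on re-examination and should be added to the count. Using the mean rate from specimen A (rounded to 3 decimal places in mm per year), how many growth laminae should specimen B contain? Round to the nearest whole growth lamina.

Specimen A: true growth lamina count = 3057 − 6 + 13 = 3064.
Specimen A: 3064 growth laminae at 3 years each span 3064 × 3 = 9192 years.
A: 810.3 mm over 9192 years gives 810.3 / 9192 ≈ 0.088 mm per year.
Specimen B: 292.3 mm / 0.088 mm per year = 3321.59 years; at 3 years per growth lamina that is 3321.59 / 3 ≈ 1107 growth laminae.

1107 growth laminae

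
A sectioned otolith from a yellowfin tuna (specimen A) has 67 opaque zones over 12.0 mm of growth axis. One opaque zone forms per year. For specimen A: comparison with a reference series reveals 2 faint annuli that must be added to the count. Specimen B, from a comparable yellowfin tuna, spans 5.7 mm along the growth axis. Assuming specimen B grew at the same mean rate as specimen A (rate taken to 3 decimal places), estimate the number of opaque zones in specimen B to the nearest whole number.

Specimen A: after corrections the count is 67 + 2 = 69 opaque zones.
A: Extension rate ≈ 12.0 / 69 = 0.174 mm per year.
For B, 5.7 / 0.174 = 32.76 years ≈ 33 opaque zones.

33 opaque zones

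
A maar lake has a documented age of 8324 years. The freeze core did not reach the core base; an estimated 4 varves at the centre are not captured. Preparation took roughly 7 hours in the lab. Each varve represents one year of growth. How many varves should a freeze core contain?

Expected varves over 8324 years: 8324.
Less the 4 uncaptured varves: 8324 − 4 = 8320.

8320 varves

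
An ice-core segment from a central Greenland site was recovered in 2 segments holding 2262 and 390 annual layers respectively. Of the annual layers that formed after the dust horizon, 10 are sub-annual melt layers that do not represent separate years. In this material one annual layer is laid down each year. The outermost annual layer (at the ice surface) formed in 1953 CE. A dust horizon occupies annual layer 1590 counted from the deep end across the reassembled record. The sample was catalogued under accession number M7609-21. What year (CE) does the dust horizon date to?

901 CE

Total annual layers = 2262 + 390 = 2652.
Between annual layer 1590 and the ice surface there are 2652 − 1590 = 1062 annual layers.
1062 − 10 false = 1052 true annual layers after the dust horizon.
1953 − 1052 = 901 CE.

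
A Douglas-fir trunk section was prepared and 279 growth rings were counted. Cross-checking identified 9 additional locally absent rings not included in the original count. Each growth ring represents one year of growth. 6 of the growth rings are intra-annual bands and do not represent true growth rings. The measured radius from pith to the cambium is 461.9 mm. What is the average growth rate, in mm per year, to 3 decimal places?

1.638 mm per year

Adjusted count: 279 − 6 + 9 = 282 growth rings.
Extension rate ≈ 461.9 / 282 = 1.638 mm per year.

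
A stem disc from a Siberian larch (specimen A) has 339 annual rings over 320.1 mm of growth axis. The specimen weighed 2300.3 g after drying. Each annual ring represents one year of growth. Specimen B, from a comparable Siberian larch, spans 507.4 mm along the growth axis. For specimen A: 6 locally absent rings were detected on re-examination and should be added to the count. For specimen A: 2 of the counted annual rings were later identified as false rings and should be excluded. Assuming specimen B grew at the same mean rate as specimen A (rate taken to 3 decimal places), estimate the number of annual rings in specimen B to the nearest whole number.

Specimen A: correcting the raw count gives 339 − 2 + 6 = 343 true annual rings.
A: Mean rate = 320.1 mm / 343 years ≈ 0.933 mm/year.
Specimen B: 507.4 mm / 0.933 mm per year = 543.84 years ≈ 544 annual rings.

544 annual rings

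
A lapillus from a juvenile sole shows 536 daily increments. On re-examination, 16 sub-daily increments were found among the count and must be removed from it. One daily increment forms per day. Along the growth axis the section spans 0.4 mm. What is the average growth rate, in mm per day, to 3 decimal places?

After corrections the count is 536 − 16 = 520 daily increments.
Extension rate ≈ 0.4 / 520 = 0.001 mm per day.

0.001 mm per day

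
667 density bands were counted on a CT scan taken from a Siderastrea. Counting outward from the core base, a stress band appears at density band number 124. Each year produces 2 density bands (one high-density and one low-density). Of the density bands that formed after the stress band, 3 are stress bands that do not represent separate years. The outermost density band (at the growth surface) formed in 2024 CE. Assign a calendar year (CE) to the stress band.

Between density band 124 and the growth surface there are 667 − 124 = 543 density bands.
Removing the 3 false density bands leaves 543 − 3 = 540 true density bands beyond the stress band.
With 2 density bands per year, 540 / 2 = 270 years.
2024 − 270 = 1754 CE.

1754 CE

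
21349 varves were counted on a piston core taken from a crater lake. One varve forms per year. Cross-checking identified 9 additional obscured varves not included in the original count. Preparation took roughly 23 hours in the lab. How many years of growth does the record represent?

Correcting the raw count gives 21349 + 9 = 21358 true varves.
At one varve per year, that is 21358 years.

21358 years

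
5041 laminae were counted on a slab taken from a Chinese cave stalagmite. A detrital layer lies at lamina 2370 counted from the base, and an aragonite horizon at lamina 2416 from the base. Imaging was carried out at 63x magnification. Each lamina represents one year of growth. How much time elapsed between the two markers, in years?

The two markers are separated by 2416 − 2370 = 46 laminae.
At one lamina per year, 46 years elapsed between them.

46 years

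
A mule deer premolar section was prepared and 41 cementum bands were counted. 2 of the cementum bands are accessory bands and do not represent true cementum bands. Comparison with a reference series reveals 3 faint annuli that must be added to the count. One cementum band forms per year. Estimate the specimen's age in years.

42 years

True cementum band count = 41 − 2 + 3 = 42.
At one cementum band per year, that is 42 years.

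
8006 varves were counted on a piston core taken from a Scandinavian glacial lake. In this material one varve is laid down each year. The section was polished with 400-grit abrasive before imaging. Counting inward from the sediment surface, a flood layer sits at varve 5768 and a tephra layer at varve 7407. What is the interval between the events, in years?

1639 years

7407 − 5768 = 1639 varves lie between the two events.
At one varve per year, 1639 years elapsed between them.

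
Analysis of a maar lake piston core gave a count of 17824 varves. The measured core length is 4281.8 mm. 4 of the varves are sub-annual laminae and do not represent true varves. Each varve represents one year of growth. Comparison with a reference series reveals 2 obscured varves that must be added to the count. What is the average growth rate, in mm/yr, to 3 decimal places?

True varve count = 17824 − 4 + 2 = 17822.
4281.8 mm over 17822 years gives 4281.8 / 17822 ≈ 0.240 mm/yr.

0.240 mm/yr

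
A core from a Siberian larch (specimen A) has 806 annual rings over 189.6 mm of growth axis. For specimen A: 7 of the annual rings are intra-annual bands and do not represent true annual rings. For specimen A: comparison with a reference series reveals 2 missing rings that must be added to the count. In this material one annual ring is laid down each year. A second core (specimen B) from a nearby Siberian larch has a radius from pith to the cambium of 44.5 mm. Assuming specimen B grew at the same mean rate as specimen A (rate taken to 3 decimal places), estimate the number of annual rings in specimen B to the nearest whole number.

188 annual rings

Specimen A: true annual ring count = 806 − 7 + 2 = 801.
A: 189.6 mm over 801 years gives 189.6 / 801 ≈ 0.237 mm/year.
Specimen B: 44.5 mm / 0.237 mm per year = 187.76 years ≈ 188 annual rings.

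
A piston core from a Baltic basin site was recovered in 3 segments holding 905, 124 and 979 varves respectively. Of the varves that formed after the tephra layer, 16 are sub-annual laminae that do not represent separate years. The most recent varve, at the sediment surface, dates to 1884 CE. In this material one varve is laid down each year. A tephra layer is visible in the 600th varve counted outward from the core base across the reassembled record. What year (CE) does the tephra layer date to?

Total varves = 905 + 124 + 979 = 2008.
Between varve 600 and the sediment surface there are 2008 − 600 = 1408 varves.
1408 − 16 false = 1392 true varves after the tephra layer.
Counting back 1392 years from 1884 CE places the tephra layer in 1884 − 1392 = 492 CE.

492 CE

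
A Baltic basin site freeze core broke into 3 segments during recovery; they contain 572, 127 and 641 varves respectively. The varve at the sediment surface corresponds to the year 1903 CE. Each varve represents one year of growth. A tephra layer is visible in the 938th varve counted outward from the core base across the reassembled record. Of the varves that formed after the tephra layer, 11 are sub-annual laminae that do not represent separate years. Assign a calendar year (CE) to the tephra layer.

1512 CE

Total varves = 572 + 127 + 641 = 1340.
1340 − 938 = 402 varves lie beyond the tephra layer toward the sediment surface.
Excluding 11 false varves: 402 − 11 = 391.
Counting back 391 years from 1903 CE places the tephra layer in 1903 − 391 = 1512 CE.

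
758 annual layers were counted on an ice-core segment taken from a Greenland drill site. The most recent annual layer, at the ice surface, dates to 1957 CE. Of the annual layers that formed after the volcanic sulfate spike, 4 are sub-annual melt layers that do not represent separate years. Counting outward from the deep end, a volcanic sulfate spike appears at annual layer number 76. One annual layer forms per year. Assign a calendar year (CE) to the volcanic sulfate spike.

758 − 76 = 682 annual layers lie beyond the volcanic sulfate spike toward the ice surface.
Removing the 4 false annual layers leaves 682 − 4 = 678 true annual layers beyond the volcanic sulfate spike.
The annual layer at the ice surface is 1957 CE, so the volcanic sulfate spike dates to 1957 − 678 = 1279 CE.

1279 CE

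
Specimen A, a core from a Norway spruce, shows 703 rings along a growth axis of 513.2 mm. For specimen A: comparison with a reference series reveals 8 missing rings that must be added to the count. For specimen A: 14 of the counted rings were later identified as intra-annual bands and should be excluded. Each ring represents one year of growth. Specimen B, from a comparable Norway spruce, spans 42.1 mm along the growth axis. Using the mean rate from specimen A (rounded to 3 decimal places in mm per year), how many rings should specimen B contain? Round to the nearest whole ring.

Specimen A: adjusted count: 703 − 14 + 8 = 697 rings.
A: Extension rate ≈ 513.2 / 697 = 0.736 mm per year.
For B, 42.1 / 0.736 = 57.20 years ≈ 57 rings.

57 rings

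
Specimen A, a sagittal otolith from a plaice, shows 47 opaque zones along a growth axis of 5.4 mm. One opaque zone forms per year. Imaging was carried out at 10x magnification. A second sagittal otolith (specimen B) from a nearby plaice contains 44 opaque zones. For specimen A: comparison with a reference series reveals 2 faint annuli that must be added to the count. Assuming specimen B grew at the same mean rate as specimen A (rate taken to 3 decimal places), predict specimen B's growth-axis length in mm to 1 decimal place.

4.8 mm

Specimen A: true opaque zone count = 47 + 2 = 49.
A: Mean rate = 5.4 mm / 49 years ≈ 0.110 mm/yr.
For B, 0.110 mm/year × 44 years = 4.8 mm.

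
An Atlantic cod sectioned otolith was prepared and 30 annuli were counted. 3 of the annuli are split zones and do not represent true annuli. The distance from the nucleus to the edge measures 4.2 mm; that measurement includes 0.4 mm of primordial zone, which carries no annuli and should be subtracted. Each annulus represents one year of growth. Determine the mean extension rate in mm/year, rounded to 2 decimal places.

Correcting the raw count gives 30 − 3 = 27 true annuli.
The growth record spans 4.2 − 0.4 = 3.8 mm.
Mean rate = 3.8 mm / 27 years ≈ 0.14 mm/year.

0.14 mm/year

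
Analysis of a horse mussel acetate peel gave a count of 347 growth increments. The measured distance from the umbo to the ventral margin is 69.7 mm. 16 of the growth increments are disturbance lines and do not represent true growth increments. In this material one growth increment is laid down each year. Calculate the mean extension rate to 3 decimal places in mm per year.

0.211 mm per year

True growth increment count = 347 − 16 = 331.
69.7 mm over 331 years gives 69.7 / 331 ≈ 0.211 mm per year.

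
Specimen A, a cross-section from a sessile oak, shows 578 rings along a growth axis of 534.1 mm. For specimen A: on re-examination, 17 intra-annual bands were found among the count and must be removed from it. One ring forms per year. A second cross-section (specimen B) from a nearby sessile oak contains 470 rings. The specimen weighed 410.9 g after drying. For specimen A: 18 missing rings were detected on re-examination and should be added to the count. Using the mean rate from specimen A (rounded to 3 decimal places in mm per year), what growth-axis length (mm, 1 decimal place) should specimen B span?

433.3 mm

Specimen A: true ring count = 578 − 17 + 18 = 579.
A: 534.1 mm over 579 years gives 534.1 / 579 ≈ 0.922 mm per year.
Length of B = 0.922 × 470 = 433.3 mm.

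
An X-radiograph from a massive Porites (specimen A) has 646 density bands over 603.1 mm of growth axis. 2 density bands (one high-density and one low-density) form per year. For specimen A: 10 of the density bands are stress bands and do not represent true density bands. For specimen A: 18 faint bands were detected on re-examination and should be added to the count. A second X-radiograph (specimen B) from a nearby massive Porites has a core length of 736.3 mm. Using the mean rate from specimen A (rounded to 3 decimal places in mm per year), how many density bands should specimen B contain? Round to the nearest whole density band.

799 density bands

Specimen A: after corrections the count is 646 − 10 + 18 = 654 density bands.
Specimen A: with 2 density bands per year, 654 / 2 = 327 years.
A: 603.1 mm over 327 years gives 603.1 / 327 ≈ 1.844 mm per year.
B spans 736.3 / 1.844 = 399.30 years; at 2 density bands per year that is 399.30 × 2 ≈ 799 density bands.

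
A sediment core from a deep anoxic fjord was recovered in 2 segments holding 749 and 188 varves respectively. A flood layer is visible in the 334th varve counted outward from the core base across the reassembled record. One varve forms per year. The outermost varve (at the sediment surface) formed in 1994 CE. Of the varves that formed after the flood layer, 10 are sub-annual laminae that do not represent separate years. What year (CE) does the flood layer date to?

1401 CE

Total varves = 749 + 188 = 937.
The flood layer sits at varve 334 from the core base, so 937 − 334 = 603 varves formed after it.
603 − 10 false = 593 true varves after the flood layer.
1994 − 593 = 1401 CE.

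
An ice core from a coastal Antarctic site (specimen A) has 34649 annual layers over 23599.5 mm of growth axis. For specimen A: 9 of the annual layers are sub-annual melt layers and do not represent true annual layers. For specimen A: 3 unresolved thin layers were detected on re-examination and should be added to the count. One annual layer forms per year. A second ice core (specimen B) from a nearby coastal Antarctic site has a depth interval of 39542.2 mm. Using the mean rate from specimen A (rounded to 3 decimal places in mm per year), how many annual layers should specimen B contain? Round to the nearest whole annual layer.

58065 annual layers

Specimen A: correcting the raw count gives 34649 − 9 + 3 = 34643 true annual layers.
A: Mean rate = 23599.5 mm / 34643 years ≈ 0.681 mm/year.
B spans 39542.2 / 0.681 = 58064.90 years ≈ 58065 annual layers.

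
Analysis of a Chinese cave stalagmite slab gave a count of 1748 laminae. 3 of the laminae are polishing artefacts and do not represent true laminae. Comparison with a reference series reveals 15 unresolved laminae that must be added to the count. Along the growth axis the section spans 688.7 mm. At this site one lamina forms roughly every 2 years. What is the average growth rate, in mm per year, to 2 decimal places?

0.20 mm per year

Correcting the raw count gives 1748 − 3 + 15 = 1760 true laminae.
Multiplying by 2 years per lamina: 1760 × 2 = 3520 years.
Extension rate ≈ 688.7 / 3520 = 0.20 mm per year.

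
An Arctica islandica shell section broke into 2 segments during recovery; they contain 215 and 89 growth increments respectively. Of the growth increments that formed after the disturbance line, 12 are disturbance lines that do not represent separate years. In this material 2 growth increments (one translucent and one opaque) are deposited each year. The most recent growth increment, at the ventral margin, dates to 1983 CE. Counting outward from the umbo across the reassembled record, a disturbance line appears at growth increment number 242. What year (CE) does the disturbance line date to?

1958 CE

Total growth increments = 215 + 89 = 304.
304 − 242 = 62 growth increments lie beyond the disturbance line toward the ventral margin.
62 − 12 false = 50 true growth increments after the disturbance line.
Dividing by 2 growth increments per year: 50 / 2 = 25 years.
Counting back 25 years from 1983 CE places the disturbance line in 1983 − 25 = 1958 CE.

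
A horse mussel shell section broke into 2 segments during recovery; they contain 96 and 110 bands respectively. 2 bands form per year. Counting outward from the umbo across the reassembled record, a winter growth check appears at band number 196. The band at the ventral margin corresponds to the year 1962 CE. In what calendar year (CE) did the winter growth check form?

Total bands = 96 + 110 = 206.
Between band 196 and the ventral margin there are 206 − 196 = 10 bands.
Dividing by 2 bands per year: 10 / 2 = 5 years.
Counting back 5 years from 1962 CE places the winter growth check in 1962 − 5 = 1957 CE.

1957 CE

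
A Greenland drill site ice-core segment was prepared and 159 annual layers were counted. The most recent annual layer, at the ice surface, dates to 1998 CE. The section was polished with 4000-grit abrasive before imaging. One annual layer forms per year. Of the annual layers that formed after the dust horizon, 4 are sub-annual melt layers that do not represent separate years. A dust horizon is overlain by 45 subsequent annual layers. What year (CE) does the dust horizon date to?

45 annual layers formed after the dust horizon.
45 − 4 false = 41 true annual layers after the dust horizon.
Counting back 41 years from 1998 CE places the dust horizon in 1998 − 41 = 1957 CE.

1957 CE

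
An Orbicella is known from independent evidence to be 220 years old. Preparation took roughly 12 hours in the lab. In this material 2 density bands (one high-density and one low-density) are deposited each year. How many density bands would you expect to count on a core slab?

440 density bands

220 years at 2 density bands per year gives 220 × 2 = 440 density bands.
So 440 density bands should be present.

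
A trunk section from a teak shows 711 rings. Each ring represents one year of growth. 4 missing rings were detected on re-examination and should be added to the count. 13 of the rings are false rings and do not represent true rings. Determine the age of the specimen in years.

702 years

Correcting the raw count gives 711 − 13 + 4 = 702 true rings.
With a one-to-one ring periodicity this is 702 years.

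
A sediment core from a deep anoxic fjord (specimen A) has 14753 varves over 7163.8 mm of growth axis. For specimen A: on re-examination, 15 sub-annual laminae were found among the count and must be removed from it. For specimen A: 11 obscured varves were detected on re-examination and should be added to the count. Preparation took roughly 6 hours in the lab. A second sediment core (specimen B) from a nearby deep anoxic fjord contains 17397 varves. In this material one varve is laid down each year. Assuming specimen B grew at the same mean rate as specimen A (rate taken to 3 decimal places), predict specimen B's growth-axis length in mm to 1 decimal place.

8454.9 mm

Specimen A: correcting the raw count gives 14753 − 15 + 11 = 14749 true varves.
A: Mean rate = 7163.8 mm / 14749 years ≈ 0.486 mm per year.
B's length ≈ 0.486 × 17397 = 8454.9 mm.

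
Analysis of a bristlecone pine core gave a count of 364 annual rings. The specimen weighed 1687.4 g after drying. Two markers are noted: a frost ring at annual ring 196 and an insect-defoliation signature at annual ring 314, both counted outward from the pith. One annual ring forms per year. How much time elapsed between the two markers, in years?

118 years

Separation: 314 − 196 = 118 annual rings.
That is 118 years at one annual ring per year.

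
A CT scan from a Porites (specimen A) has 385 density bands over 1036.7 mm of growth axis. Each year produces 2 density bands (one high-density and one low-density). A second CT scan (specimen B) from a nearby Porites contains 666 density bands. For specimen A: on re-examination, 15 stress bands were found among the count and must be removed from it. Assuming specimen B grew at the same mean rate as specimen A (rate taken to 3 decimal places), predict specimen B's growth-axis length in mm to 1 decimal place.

Specimen A: correcting the raw count gives 385 − 15 = 370 true density bands.
Specimen A: dividing by 2 density bands per year: 370 / 2 = 185 years.
A: 1036.7 mm over 185 years gives 1036.7 / 185 ≈ 5.604 mm/year.
Specimen B: dividing by 2 density bands per year: 666 / 2 = 333 years. For B, 5.604 mm/year × 333 years = 1866.1 mm.

1866.1 mm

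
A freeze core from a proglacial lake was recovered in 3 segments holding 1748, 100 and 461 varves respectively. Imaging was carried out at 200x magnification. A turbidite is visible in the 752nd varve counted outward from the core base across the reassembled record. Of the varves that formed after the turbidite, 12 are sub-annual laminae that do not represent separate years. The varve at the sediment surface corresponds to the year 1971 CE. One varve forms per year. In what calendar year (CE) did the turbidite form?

Total varves = 1748 + 100 + 461 = 2309.
The turbidite sits at varve 752 from the core base, so 2309 − 752 = 1557 varves formed after it.
Removing the 12 false varves leaves 1557 − 12 = 1545 true varves beyond the turbidite.
The varve at the sediment surface is 1971 CE, so the turbidite dates to 1971 − 1545 = 426 CE.

426 CE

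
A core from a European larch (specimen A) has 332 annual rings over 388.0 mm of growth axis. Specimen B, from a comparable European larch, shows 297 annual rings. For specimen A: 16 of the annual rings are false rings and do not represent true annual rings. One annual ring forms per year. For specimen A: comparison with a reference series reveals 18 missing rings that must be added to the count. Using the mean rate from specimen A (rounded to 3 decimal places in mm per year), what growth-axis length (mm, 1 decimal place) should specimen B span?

345.1 mm

Specimen A: adjusted count: 332 − 16 + 18 = 334 annual rings.
A: Extension rate ≈ 388.0 / 334 = 1.162 mm/yr.
B's length ≈ 1.162 × 297 = 345.1 mm.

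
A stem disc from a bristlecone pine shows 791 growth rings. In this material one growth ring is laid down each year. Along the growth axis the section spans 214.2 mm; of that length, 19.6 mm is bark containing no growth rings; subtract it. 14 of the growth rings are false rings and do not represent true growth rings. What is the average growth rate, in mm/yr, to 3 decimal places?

True growth ring count = 791 − 14 = 777.
Removing the 19.6 mm offcut leaves 214.2 − 19.6 = 194.6 mm.
Extension rate ≈ 194.6 / 777 = 0.250 mm/yr.

0.250 mm/yr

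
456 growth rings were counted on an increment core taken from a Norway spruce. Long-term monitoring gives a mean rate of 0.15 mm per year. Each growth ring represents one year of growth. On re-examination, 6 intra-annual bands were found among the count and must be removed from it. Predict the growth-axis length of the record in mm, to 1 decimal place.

67.5 mm

After corrections the count is 456 − 6 = 450 growth rings.
450 years at 0.15 mm/year gives 0.15 × 450 = 67.5 mm.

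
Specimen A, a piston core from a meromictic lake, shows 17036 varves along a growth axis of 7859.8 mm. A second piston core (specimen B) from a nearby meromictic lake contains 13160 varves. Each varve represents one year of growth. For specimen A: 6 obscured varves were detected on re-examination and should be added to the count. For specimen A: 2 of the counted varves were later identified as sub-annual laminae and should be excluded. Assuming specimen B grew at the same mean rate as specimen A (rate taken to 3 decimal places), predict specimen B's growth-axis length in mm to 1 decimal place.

6066.8 mm

Specimen A: adjusted count: 17036 − 2 + 6 = 17040 varves.
A: Mean rate = 7859.8 mm / 17040 years ≈ 0.461 mm/yr.
B's length ≈ 0.461 × 13160 = 6066.8 mm.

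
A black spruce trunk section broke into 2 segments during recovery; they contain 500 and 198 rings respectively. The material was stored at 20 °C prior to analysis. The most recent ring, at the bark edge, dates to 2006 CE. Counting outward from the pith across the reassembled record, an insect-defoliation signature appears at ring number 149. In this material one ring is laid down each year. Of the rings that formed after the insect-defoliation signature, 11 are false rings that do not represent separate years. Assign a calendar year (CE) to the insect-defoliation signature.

Total rings = 500 + 198 = 698.
698 − 149 = 549 rings lie beyond the insect-defoliation signature toward the bark edge.
Excluding 11 false rings: 549 − 11 = 538.
Counting back 538 years from 2006 CE places the insect-defoliation signature in 2006 − 538 = 1468 CE.

1468 CE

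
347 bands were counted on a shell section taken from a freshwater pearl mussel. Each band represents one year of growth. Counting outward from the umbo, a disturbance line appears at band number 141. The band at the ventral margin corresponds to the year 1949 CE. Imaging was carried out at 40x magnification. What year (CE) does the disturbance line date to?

1743 CE

The disturbance line sits at band 141 from the umbo, so 347 − 141 = 206 bands formed after it.
The band at the ventral margin is 1949 CE, so the disturbance line dates to 1949 − 206 = 1743 CE.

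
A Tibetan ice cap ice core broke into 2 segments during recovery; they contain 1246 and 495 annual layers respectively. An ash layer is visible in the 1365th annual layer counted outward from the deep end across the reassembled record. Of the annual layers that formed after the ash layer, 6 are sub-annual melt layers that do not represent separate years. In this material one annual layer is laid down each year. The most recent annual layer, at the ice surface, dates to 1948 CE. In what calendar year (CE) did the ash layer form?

Total annual layers = 1246 + 495 = 1741.
Between annual layer 1365 and the ice surface there are 1741 − 1365 = 376 annual layers.
Removing the 6 false annual layers leaves 376 − 6 = 370 true annual layers beyond the ash layer.
The annual layer at the ice surface is 1948 CE, so the ash layer dates to 1948 − 370 = 1578 CE.

1578 CE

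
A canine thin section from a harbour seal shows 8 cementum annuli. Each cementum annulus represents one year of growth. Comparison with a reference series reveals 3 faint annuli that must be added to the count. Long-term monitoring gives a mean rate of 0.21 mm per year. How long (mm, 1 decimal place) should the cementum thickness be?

2.3 mm

Correcting the raw count gives 8 + 3 = 11 true cementum annuli.
Predicted length = 0.21 mm/year × 11 years = 2.3 mm.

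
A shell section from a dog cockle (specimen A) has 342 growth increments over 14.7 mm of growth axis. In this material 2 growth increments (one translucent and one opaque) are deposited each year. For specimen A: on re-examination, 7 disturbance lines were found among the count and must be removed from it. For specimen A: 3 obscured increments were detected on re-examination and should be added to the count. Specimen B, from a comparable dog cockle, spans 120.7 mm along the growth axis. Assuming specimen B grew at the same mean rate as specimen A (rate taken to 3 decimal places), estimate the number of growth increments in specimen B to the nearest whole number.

Specimen A: after corrections the count is 342 − 7 + 3 = 338 growth increments.
Specimen A: 338 growth increments at 2 per year is 338 / 2 = 169 years.
A: 14.7 mm over 169 years gives 14.7 / 169 ≈ 0.087 mm/yr.
B spans 120.7 / 0.087 = 1387.36 years; at 2 growth increments per year that is 1387.36 × 2 ≈ 2775 growth increments.

2775 growth increments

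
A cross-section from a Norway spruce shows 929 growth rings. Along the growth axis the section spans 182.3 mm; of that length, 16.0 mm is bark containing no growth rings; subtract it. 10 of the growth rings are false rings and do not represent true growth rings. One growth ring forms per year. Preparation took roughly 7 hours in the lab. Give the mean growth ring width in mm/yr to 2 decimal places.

0.18 mm/yr

After corrections the count is 929 − 10 = 919 growth rings.
Net length = 182.3 − 16.0 = 166.3 mm.
Mean rate = 166.3 mm / 919 years ≈ 0.18 mm/yr.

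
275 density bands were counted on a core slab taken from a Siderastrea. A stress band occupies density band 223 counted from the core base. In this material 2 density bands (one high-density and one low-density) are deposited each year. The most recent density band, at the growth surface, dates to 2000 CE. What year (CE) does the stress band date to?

1974 CE

Between density band 223 and the growth surface there are 275 − 223 = 52 density bands.
52 density bands at 2 per year is 52 / 2 = 26 years.
2000 − 26 = 1974 CE.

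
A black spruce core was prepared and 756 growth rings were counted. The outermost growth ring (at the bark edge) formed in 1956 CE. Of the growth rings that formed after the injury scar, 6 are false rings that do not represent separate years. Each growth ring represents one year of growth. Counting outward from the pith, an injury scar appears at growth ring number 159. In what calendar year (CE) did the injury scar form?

The injury scar sits at growth ring 159 from the pith, so 756 − 159 = 597 growth rings formed after it.
Excluding 6 false growth rings: 597 − 6 = 591.
1956 − 591 = 1365 CE.

1365 CE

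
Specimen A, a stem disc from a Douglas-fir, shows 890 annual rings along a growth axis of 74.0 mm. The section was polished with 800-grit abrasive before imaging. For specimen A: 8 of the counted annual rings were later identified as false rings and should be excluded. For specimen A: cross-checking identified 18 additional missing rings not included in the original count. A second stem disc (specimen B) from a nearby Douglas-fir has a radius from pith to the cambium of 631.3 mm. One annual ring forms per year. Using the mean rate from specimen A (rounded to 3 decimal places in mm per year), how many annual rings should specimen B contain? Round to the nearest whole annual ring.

Specimen A: after corrections the count is 890 − 8 + 18 = 900 annual rings.
A: Mean rate = 74.0 mm / 900 years ≈ 0.082 mm/year.
B spans 631.3 / 0.082 = 7698.78 years ≈ 7699 annual rings.

7699 annual rings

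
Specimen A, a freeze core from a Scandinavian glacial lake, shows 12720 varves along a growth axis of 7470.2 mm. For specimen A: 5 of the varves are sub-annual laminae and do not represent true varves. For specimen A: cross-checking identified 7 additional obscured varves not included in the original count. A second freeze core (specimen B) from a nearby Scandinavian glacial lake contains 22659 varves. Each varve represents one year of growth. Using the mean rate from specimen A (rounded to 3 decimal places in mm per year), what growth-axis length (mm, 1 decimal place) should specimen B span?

13300.8 mm

Specimen A: correcting the raw count gives 12720 − 5 + 7 = 12722 true varves.
A: 7470.2 mm over 12722 years gives 7470.2 / 12722 ≈ 0.587 mm per year.
For B, 0.587 mm/year × 22659 years = 13300.8 mm.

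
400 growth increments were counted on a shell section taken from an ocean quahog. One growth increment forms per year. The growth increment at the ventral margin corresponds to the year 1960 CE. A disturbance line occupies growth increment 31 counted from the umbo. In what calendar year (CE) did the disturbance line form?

1591 CE

The disturbance line sits at growth increment 31 from the umbo, so 400 − 31 = 369 growth increments formed after it.
1960 − 369 = 1591 CE.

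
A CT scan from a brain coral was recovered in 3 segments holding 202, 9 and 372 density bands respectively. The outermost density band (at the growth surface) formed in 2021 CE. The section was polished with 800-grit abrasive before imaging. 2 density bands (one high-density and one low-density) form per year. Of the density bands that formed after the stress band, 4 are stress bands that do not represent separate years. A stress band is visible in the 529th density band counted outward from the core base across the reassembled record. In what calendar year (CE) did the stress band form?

Total density bands = 202 + 9 + 372 = 583.
583 − 529 = 54 density bands lie beyond the stress band toward the growth surface.
Removing the 4 false density bands leaves 54 − 4 = 50 true density bands beyond the stress band.
50 density bands at 2 per year is 50 / 2 = 25 years.
Counting back 25 years from 2021 CE places the stress band in 2021 − 25 = 1996 CE.

1996 CE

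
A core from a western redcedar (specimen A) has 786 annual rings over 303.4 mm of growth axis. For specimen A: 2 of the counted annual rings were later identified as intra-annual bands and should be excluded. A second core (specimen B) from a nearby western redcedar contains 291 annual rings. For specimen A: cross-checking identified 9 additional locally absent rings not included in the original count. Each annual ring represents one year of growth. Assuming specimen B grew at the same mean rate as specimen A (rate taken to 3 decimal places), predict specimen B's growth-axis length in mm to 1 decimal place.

Specimen A: true annual ring count = 786 − 2 + 9 = 793.
A: 303.4 mm over 793 years gives 303.4 / 793 ≈ 0.383 mm per year.
For B, 0.383 mm/year × 291 years = 111.5 mm.

111.5 mm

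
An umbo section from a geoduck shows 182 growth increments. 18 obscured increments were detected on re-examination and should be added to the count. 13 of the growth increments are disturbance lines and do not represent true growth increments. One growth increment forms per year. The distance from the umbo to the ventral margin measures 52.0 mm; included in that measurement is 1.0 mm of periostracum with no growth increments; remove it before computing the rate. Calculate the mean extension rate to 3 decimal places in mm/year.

After corrections the count is 182 − 13 + 18 = 187 growth increments.
The growth record spans 52.0 − 1.0 = 51.0 mm.
51.0 mm over 187 years gives 51.0 / 187 ≈ 0.273 mm/year.

0.273 mm/year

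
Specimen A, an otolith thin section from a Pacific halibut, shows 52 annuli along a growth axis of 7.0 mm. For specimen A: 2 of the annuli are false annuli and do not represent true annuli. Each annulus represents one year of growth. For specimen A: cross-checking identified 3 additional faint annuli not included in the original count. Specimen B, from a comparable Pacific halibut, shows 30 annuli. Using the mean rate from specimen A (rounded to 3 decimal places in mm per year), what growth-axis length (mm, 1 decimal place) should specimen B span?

4.0 mm

Specimen A: true annulus count = 52 − 2 + 3 = 53.
A: Mean rate = 7.0 mm / 53 years ≈ 0.132 mm/yr.
Length of B = 0.132 × 30 = 4.0 mm.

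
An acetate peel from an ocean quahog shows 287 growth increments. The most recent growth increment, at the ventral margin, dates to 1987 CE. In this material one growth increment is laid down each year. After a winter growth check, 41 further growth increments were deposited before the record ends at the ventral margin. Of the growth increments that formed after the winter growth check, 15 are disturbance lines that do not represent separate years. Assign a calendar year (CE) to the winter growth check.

1961 CE

41 growth increments post-date the winter growth check.
Excluding 15 false growth increments: 41 − 15 = 26.
The growth increment at the ventral margin is 1987 CE, so the winter growth check dates to 1987 − 26 = 1961 CE.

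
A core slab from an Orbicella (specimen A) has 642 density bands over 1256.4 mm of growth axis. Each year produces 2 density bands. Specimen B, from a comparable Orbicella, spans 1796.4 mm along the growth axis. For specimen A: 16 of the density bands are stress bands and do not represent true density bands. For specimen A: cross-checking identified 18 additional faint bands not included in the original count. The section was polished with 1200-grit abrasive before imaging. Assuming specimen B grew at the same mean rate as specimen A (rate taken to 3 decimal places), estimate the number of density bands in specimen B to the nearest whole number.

921 density bands

Specimen A: correcting the raw count gives 642 − 16 + 18 = 644 true density bands.
Specimen A: dividing by 2 density bands per year: 644 / 2 = 322 years.
A: Mean rate = 1256.4 mm / 322 years ≈ 3.902 mm/year.
B spans 1796.4 / 3.902 = 460.38 years; at 2 density bands per year that is 460.38 × 2 ≈ 921 density bands.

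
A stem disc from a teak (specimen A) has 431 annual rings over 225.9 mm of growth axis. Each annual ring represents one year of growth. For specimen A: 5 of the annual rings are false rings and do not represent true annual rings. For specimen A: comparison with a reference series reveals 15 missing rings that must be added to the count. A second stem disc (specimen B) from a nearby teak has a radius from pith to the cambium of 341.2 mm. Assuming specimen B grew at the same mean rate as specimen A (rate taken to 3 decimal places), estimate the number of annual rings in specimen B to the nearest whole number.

666 annual rings

Specimen A: after corrections the count is 431 − 5 + 15 = 441 annual rings.
A: Mean rate = 225.9 mm / 441 years ≈ 0.512 mm per year.
Specimen B: 341.2 mm / 0.512 mm per year = 666.41 years ≈ 666 annual rings.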